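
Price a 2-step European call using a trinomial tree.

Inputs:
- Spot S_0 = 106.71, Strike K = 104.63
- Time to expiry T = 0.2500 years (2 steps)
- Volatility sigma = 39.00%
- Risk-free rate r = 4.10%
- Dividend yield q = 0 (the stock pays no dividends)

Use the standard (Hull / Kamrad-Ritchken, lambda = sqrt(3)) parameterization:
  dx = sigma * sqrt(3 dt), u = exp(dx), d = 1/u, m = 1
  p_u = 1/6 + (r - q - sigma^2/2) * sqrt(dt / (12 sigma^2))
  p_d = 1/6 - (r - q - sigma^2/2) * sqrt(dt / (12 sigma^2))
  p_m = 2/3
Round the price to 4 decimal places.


dt = T/N = 0.125000; dx = sigma*sqrt(3*dt) = 0.238825
u = exp(dx) = 1.269757; d = 1/u = 0.787552
p_u = 0.157494, p_m = 0.666667, p_d = 0.175839
Discount per step: exp(-r*dt) = 0.994888
Stock lattice S(k, j) with j the centered position index:
  k=0: S(0,+0) = 106.7100
  k=1: S(1,-1) = 84.0397; S(1,+0) = 106.7100; S(1,+1) = 135.4957
  k=2: S(2,-2) = 66.1857; S(2,-1) = 84.0397; S(2,+0) = 106.7100; S(2,+1) = 135.4957; S(2,+2) = 172.0466
Terminal payoffs V(N, j) = max(S_T - K, 0):
  V(2,-2) = 0.000000; V(2,-1) = 0.000000; V(2,+0) = 2.080000; V(2,+1) = 30.865730; V(2,+2) = 67.416601
Backward induction: V(k, j) = exp(-r*dt) * [p_u * V(k+1, j+1) + p_m * V(k+1, j) + p_d * V(k+1, j-1)]
  V(1,-1) = exp(-r*dt) * [p_u*2.080000 + p_m*0.000000 + p_d*0.000000] = 0.325913
  V(1,+0) = exp(-r*dt) * [p_u*30.865730 + p_m*2.080000 + p_d*0.000000] = 6.215901
  V(1,+1) = exp(-r*dt) * [p_u*67.416601 + p_m*30.865730 + p_d*2.080000] = 31.399285
  V(0,+0) = exp(-r*dt) * [p_u*31.399285 + p_m*6.215901 + p_d*0.325913] = 9.099691

Answer: Price = V(0,0) = 9.0997


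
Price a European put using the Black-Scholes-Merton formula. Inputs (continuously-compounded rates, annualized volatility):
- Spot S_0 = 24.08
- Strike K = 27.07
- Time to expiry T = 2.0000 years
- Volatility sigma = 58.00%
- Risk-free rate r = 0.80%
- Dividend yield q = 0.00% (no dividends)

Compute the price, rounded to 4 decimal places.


Answer: Price = 9.4096

Derivation:
d1 = (ln(S/K) + (r - q + 0.5*sigma^2) * T) / (sigma * sqrt(T)) = 0.28693359
d2 = d1 - sigma * sqrt(T) = -0.53331028
exp(-rT) = 0.98412732; exp(-qT) = 1.00000000
P = K * exp(-rT) * N(-d2) - S_0 * exp(-qT) * N(-d1)
N(-d1) = 0.38708159; N(-d2) = 0.70309059
P = 27.0700 * 0.98412732 * 0.70309059 - 24.0800 * 1.00000000 * 0.38708159 = 9.4096


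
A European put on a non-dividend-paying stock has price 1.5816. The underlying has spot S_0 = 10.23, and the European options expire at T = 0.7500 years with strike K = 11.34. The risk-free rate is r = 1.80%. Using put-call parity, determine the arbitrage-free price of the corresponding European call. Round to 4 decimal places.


Put-call parity: C - P = S_0 * exp(-qT) - K * exp(-rT).
S_0 * exp(-qT) = 10.2300 * 1.00000000 = 10.23000000
K * exp(-rT) = 11.3400 * 0.98659072 = 11.18793872
C = P + S*exp(-qT) - K*exp(-rT)
C = 1.5816 + 10.23000000 - 11.18793872 = 0.6237

Answer: Call price = 0.6237


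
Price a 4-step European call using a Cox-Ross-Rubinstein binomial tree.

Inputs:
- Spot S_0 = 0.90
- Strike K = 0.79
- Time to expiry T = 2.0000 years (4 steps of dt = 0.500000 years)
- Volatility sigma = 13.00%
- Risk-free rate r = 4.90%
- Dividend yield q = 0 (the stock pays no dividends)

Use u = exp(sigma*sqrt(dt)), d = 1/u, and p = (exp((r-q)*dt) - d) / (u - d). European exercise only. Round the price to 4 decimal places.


Answer: Price = V(0,0) = 0.1925

Derivation:
dt = T/N = 0.500000
u = exp(sigma*sqrt(dt)) = 1.096281; d = 1/u = 0.912175
p = (exp((r-q)*dt) - d) / (u - d) = 0.611754
Discount per step: exp(-r*dt) = 0.975798
Stock lattice S(k, i) with i counting down-moves:
  k=0: S(0,0) = 0.9000
  k=1: S(1,0) = 0.9867; S(1,1) = 0.8210
  k=2: S(2,0) = 1.0816; S(2,1) = 0.9000; S(2,2) = 0.7489
  k=3: S(3,0) = 1.1858; S(3,1) = 0.9867; S(3,2) = 0.8210; S(3,3) = 0.6831
  k=4: S(4,0) = 1.3000; S(4,1) = 1.0816; S(4,2) = 0.9000; S(4,3) = 0.7489; S(4,4) = 0.6231
Terminal payoffs V(N, i) = max(S_T - K, 0):
  V(4,0) = 0.509962; V(4,1) = 0.291650; V(4,2) = 0.110000; V(4,3) = 0.000000; V(4,4) = 0.000000
Backward induction: V(k, i) = exp(-r*dt) * [p * V(k+1, i) + (1-p) * V(k+1, i+1)].
  V(3,0) = exp(-r*dt) * [p*0.509962 + (1-p)*0.291650] = 0.414912
  V(3,1) = exp(-r*dt) * [p*0.291650 + (1-p)*0.110000] = 0.215773
  V(3,2) = exp(-r*dt) * [p*0.110000 + (1-p)*0.000000] = 0.065664
  V(3,3) = exp(-r*dt) * [p*0.000000 + (1-p)*0.000000] = 0.000000
  V(2,0) = exp(-r*dt) * [p*0.414912 + (1-p)*0.215773] = 0.329426
  V(2,1) = exp(-r*dt) * [p*0.215773 + (1-p)*0.065664] = 0.153682
  V(2,2) = exp(-r*dt) * [p*0.065664 + (1-p)*0.000000] = 0.039198
  V(1,0) = exp(-r*dt) * [p*0.329426 + (1-p)*0.153682] = 0.254873
  V(1,1) = exp(-r*dt) * [p*0.153682 + (1-p)*0.039198] = 0.106590
  V(0,0) = exp(-r*dt) * [p*0.254873 + (1-p)*0.106590] = 0.192528


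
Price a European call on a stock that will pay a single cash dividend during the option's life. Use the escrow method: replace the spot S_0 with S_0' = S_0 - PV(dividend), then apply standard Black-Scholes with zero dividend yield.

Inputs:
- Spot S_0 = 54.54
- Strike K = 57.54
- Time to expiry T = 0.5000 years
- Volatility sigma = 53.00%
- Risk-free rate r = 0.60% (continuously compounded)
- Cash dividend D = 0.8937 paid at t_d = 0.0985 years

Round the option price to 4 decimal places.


PV(D) = D * exp(-r * t_d) = 0.8937 * 0.99940917 = 0.89317198
S_0' = S_0 - PV(D) = 54.5400 - 0.89317198 = 53.64682802
d1 = (ln(S_0'/K) + (r + sigma^2/2)*T) / (sigma*sqrt(T)) = 0.00845055
d2 = d1 - sigma*sqrt(T) = -0.36631604
exp(-rT) = 0.99700450
N(d1) = 0.50337124; N(d2) = 0.35706463
C = S_0' * N(d1) - K * exp(-rT) * N(d2) = 53.64682802 * 0.50337124 - 57.5400 * 0.99700450 * 0.35706463 = 6.5203

Answer: Price = 6.5203


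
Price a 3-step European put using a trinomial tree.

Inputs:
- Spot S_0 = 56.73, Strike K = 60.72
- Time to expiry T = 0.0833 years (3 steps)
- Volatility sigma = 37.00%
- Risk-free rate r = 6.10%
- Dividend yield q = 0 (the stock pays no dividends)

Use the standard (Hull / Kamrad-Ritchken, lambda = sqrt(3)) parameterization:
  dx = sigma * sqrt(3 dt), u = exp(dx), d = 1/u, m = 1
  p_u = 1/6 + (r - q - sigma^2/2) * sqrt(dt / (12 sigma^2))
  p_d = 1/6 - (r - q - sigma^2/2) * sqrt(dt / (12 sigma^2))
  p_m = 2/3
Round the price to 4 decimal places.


dt = T/N = 0.027767; dx = sigma*sqrt(3*dt) = 0.106788
u = exp(dx) = 1.112699; d = 1/u = 0.898716
p_u = 0.165698, p_m = 0.666667, p_d = 0.167635
Discount per step: exp(-r*dt) = 0.998308
Stock lattice S(k, j) with j the centered position index:
  k=0: S(0,+0) = 56.7300
  k=1: S(1,-1) = 50.9841; S(1,+0) = 56.7300; S(1,+1) = 63.1234
  k=2: S(2,-2) = 45.8203; S(2,-1) = 50.9841; S(2,+0) = 56.7300; S(2,+1) = 63.1234; S(2,+2) = 70.2373
  k=3: S(3,-3) = 41.1794; S(3,-2) = 45.8203; S(3,-1) = 50.9841; S(3,+0) = 56.7300; S(3,+1) = 63.1234; S(3,+2) = 70.2373; S(3,+3) = 78.1530
Terminal payoffs V(N, j) = max(K - S_T, 0):
  V(3,-3) = 19.540611; V(3,-2) = 14.899742; V(3,-1) = 9.735853; V(3,+0) = 3.990000; V(3,+1) = 0.000000; V(3,+2) = 0.000000; V(3,+3) = 0.000000
Backward induction: V(k, j) = exp(-r*dt) * [p_u * V(k+1, j+1) + p_m * V(k+1, j) + p_d * V(k+1, j-1)]
  V(2,-2) = exp(-r*dt) * [p_u*9.735853 + p_m*14.899742 + p_d*19.540611] = 14.796985
  V(2,-1) = exp(-r*dt) * [p_u*3.990000 + p_m*9.735853 + p_d*14.899742] = 9.633096
  V(2,+0) = exp(-r*dt) * [p_u*0.000000 + p_m*3.990000 + p_d*9.735853] = 4.284808
  V(2,+1) = exp(-r*dt) * [p_u*0.000000 + p_m*0.000000 + p_d*3.990000] = 0.667733
  V(2,+2) = exp(-r*dt) * [p_u*0.000000 + p_m*0.000000 + p_d*0.000000] = 0.000000
  V(1,-1) = exp(-r*dt) * [p_u*4.284808 + p_m*9.633096 + p_d*14.796985] = 9.596277
  V(1,+0) = exp(-r*dt) * [p_u*0.667733 + p_m*4.284808 + p_d*9.633096] = 4.574273
  V(1,+1) = exp(-r*dt) * [p_u*0.000000 + p_m*0.667733 + p_d*4.284808] = 1.161471
  V(0,+0) = exp(-r*dt) * [p_u*1.161471 + p_m*4.574273 + p_d*9.596277] = 4.842434

Answer: Price = V(0,0) = 4.8424


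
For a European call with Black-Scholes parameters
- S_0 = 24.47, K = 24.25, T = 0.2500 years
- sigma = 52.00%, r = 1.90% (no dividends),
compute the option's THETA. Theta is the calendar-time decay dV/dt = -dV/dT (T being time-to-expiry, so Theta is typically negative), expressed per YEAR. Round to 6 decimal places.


d1 = 0.1830048464; d2 = -0.0769951536
phi(d1) = 0.3923174600; exp(-qT) = 1.0000000000; exp(-rT) = 0.9952612634
Theta = -S*exp(-qT)*phi(d1)*sigma/(2*sqrt(T)) - r*K*exp(-rT)*N(d2) + q*S*exp(-qT)*N(d1)
N(d1) = 0.5726028920; N(d2) = 0.4693137002; sqrt(T) = 0.5000000000
Term 1 = -24.4700 * 1.0000000000 * 0.3923174600 * 0.5200 / (2 * 0.5000000000) = -4.9920042880
Term 2 = -0.0190 * 24.2500 * 0.9952612634 * 0.4693137002 = -0.2152116006
Term 3 = 0 (no dividend yield, q = 0)
Theta = -4.9920042880 + (-0.2152116006) + (0.0000000000) = -5.207216

Answer: Theta = -5.207216


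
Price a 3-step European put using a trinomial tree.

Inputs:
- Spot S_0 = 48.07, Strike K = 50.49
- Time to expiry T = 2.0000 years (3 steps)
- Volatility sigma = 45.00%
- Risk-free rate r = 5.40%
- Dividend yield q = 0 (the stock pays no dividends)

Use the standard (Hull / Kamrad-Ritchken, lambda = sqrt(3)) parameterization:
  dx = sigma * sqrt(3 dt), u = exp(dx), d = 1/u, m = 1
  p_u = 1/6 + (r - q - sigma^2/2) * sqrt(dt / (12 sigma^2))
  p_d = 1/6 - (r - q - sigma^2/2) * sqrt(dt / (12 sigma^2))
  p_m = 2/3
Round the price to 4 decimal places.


dt = T/N = 0.666667; dx = sigma*sqrt(3*dt) = 0.636396
u = exp(dx) = 1.889658; d = 1/u = 0.529196
p_u = 0.141918, p_m = 0.666667, p_d = 0.191415
Discount per step: exp(-r*dt) = 0.964640
Stock lattice S(k, j) with j the centered position index:
  k=0: S(0,+0) = 48.0700
  k=1: S(1,-1) = 25.4385; S(1,+0) = 48.0700; S(1,+1) = 90.8359
  k=2: S(2,-2) = 13.4619; S(2,-1) = 25.4385; S(2,+0) = 48.0700; S(2,+1) = 90.8359; S(2,+2) = 171.6488
  k=3: S(3,-3) = 7.1240; S(3,-2) = 13.4619; S(3,-1) = 25.4385; S(3,+0) = 48.0700; S(3,+1) = 90.8359; S(3,+2) = 171.6488; S(3,+3) = 324.3576
Terminal payoffs V(N, j) = max(K - S_T, 0):
  V(3,-3) = 43.365996; V(3,-2) = 37.028065; V(3,-1) = 25.051541; V(3,+0) = 2.420000; V(3,+1) = 0.000000; V(3,+2) = 0.000000; V(3,+3) = 0.000000
Backward induction: V(k, j) = exp(-r*dt) * [p_u * V(k+1, j+1) + p_m * V(k+1, j) + p_d * V(k+1, j-1)]
  V(2,-2) = exp(-r*dt) * [p_u*25.051541 + p_m*37.028065 + p_d*43.365996] = 35.249460
  V(2,-1) = exp(-r*dt) * [p_u*2.420000 + p_m*25.051541 + p_d*37.028065] = 23.278903
  V(2,+0) = exp(-r*dt) * [p_u*0.000000 + p_m*2.420000 + p_d*25.051541] = 6.181978
  V(2,+1) = exp(-r*dt) * [p_u*0.000000 + p_m*0.000000 + p_d*2.420000] = 0.446846
  V(2,+2) = exp(-r*dt) * [p_u*0.000000 + p_m*0.000000 + p_d*0.000000] = 0.000000
  V(1,-1) = exp(-r*dt) * [p_u*6.181978 + p_m*23.278903 + p_d*35.249460] = 22.325530
  V(1,+0) = exp(-r*dt) * [p_u*0.446846 + p_m*6.181978 + p_d*23.278903] = 8.335143
  V(1,+1) = exp(-r*dt) * [p_u*0.000000 + p_m*0.446846 + p_d*6.181978] = 1.428847
  V(0,+0) = exp(-r*dt) * [p_u*1.428847 + p_m*8.335143 + p_d*22.325530] = 9.678228

Answer: Price = V(0,0) = 9.6782


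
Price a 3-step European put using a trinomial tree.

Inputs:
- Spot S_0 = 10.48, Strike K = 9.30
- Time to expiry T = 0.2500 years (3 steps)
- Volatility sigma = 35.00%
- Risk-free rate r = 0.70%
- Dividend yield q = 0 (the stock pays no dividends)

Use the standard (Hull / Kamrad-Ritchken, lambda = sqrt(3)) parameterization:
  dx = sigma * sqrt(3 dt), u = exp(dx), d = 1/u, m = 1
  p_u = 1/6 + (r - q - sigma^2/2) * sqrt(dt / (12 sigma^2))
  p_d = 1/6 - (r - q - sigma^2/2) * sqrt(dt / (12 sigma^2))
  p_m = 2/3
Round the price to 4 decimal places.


dt = T/N = 0.083333; dx = sigma*sqrt(3*dt) = 0.175000
u = exp(dx) = 1.191246; d = 1/u = 0.839457
p_u = 0.153750, p_m = 0.666667, p_d = 0.179583
Discount per step: exp(-r*dt) = 0.999417
Stock lattice S(k, j) with j the centered position index:
  k=0: S(0,+0) = 10.4800
  k=1: S(1,-1) = 8.7975; S(1,+0) = 10.4800; S(1,+1) = 12.4843
  k=2: S(2,-2) = 7.3851; S(2,-1) = 8.7975; S(2,+0) = 10.4800; S(2,+1) = 12.4843; S(2,+2) = 14.8718
  k=3: S(3,-3) = 6.1995; S(3,-2) = 7.3851; S(3,-1) = 8.7975; S(3,+0) = 10.4800; S(3,+1) = 12.4843; S(3,+2) = 14.8718; S(3,+3) = 17.7160
Terminal payoffs V(N, j) = max(K - S_T, 0):
  V(3,-3) = 3.100500; V(3,-2) = 1.914869; V(3,-1) = 0.502490; V(3,+0) = 0.000000; V(3,+1) = 0.000000; V(3,+2) = 0.000000; V(3,+3) = 0.000000
Backward induction: V(k, j) = exp(-r*dt) * [p_u * V(k+1, j+1) + p_m * V(k+1, j) + p_d * V(k+1, j-1)]
  V(2,-2) = exp(-r*dt) * [p_u*0.502490 + p_m*1.914869 + p_d*3.100500] = 1.909521
  V(2,-1) = exp(-r*dt) * [p_u*0.000000 + p_m*0.502490 + p_d*1.914869] = 0.678476
  V(2,+0) = exp(-r*dt) * [p_u*0.000000 + p_m*0.000000 + p_d*0.502490] = 0.090186
  V(2,+1) = exp(-r*dt) * [p_u*0.000000 + p_m*0.000000 + p_d*0.000000] = 0.000000
  V(2,+2) = exp(-r*dt) * [p_u*0.000000 + p_m*0.000000 + p_d*0.000000] = 0.000000
  V(1,-1) = exp(-r*dt) * [p_u*0.090186 + p_m*0.678476 + p_d*1.909521] = 0.808630
  V(1,+0) = exp(-r*dt) * [p_u*0.000000 + p_m*0.090186 + p_d*0.678476] = 0.181861
  V(1,+1) = exp(-r*dt) * [p_u*0.000000 + p_m*0.000000 + p_d*0.090186] = 0.016187
  V(0,+0) = exp(-r*dt) * [p_u*0.016187 + p_m*0.181861 + p_d*0.808630] = 0.268789

Answer: Price = V(0,0) = 0.2688


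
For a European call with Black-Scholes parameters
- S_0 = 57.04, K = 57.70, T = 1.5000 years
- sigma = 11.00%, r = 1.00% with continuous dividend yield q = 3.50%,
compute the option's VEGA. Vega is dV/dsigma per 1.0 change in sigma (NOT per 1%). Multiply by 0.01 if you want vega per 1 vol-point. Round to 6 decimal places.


Answer: Vega = 25.308116

Derivation:
d1 = -0.2963837860; d2 = -0.4311057219
phi(d1) = 0.3817992976; exp(-qT) = 0.9488543211; exp(-rT) = 0.9851119396
Vega = S * exp(-qT) * phi(d1) * sqrt(T) = 57.0400 * 0.9488543211 * 0.3817992976 * 1.2247448714 = 25.308116


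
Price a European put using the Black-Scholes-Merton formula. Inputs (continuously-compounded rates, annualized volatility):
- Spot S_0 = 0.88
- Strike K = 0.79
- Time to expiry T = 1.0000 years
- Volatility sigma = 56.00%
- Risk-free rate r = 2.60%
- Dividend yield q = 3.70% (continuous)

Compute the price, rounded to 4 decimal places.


d1 = (ln(S/K) + (r - q + 0.5*sigma^2) * T) / (sigma * sqrt(T)) = 0.45301600
d2 = d1 - sigma * sqrt(T) = -0.10698400
exp(-rT) = 0.97433509; exp(-qT) = 0.96367614
P = K * exp(-rT) * N(-d2) - S_0 * exp(-qT) * N(-d1)
N(-d1) = 0.32526861; N(-d2) = 0.54259916
P = 0.7900 * 0.97433509 * 0.54259916 - 0.8800 * 0.96367614 * 0.32526861 = 0.1418

Answer: Price = 0.1418


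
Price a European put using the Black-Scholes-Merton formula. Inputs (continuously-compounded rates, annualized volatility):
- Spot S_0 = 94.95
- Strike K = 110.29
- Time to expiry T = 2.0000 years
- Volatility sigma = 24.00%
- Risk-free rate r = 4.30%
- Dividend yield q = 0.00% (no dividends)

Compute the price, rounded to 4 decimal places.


Answer: Price = 16.5725

Derivation:
d1 = (ln(S/K) + (r - q + 0.5*sigma^2) * T) / (sigma * sqrt(T)) = -0.01815739
d2 = d1 - sigma * sqrt(T) = -0.35756865
exp(-rT) = 0.91759423; exp(-qT) = 1.00000000
P = K * exp(-rT) * N(-d2) - S_0 * exp(-qT) * N(-d1)
N(-d1) = 0.50724335; N(-d2) = 0.63966693
P = 110.2900 * 0.91759423 * 0.63966693 - 94.9500 * 1.00000000 * 0.50724335 = 16.5725


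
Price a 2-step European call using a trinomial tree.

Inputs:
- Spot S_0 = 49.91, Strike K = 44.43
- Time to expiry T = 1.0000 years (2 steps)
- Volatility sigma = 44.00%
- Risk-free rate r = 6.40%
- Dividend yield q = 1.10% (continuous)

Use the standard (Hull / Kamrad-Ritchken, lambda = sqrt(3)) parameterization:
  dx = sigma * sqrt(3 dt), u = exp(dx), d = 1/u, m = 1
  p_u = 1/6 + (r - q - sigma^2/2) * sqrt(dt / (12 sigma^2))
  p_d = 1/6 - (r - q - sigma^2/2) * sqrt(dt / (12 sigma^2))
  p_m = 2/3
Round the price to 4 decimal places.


Answer: Price = V(0,0) = 12.1457

Derivation:
dt = T/N = 0.500000; dx = sigma*sqrt(3*dt) = 0.538888
u = exp(dx) = 1.714099; d = 1/u = 0.583397
p_u = 0.146347, p_m = 0.666667, p_d = 0.186986
Discount per step: exp(-r*dt) = 0.968507
Stock lattice S(k, j) with j the centered position index:
  k=0: S(0,+0) = 49.9100
  k=1: S(1,-1) = 29.1173; S(1,+0) = 49.9100; S(1,+1) = 85.5507
  k=2: S(2,-2) = 16.9870; S(2,-1) = 29.1173; S(2,+0) = 49.9100; S(2,+1) = 85.5507; S(2,+2) = 146.6424
Terminal payoffs V(N, j) = max(S_T - K, 0):
  V(2,-2) = 0.000000; V(2,-1) = 0.000000; V(2,+0) = 5.480000; V(2,+1) = 41.120695; V(2,+2) = 102.212385
Backward induction: V(k, j) = exp(-r*dt) * [p_u * V(k+1, j+1) + p_m * V(k+1, j) + p_d * V(k+1, j-1)]
  V(1,-1) = exp(-r*dt) * [p_u*5.480000 + p_m*0.000000 + p_d*0.000000] = 0.776725
  V(1,+0) = exp(-r*dt) * [p_u*41.120695 + p_m*5.480000 + p_d*0.000000] = 9.366645
  V(1,+1) = exp(-r*dt) * [p_u*102.212385 + p_m*41.120695 + p_d*5.480000] = 42.030243
  V(0,+0) = exp(-r*dt) * [p_u*42.030243 + p_m*9.366645 + p_d*0.776725] = 12.145720


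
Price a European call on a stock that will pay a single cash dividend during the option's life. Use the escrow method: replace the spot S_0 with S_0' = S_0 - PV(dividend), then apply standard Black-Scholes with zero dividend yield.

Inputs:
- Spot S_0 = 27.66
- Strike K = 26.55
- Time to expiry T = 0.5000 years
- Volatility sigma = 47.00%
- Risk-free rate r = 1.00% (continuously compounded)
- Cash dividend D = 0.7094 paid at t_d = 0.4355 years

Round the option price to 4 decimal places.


PV(D) = D * exp(-r * t_d) = 0.7094 * 0.99565447 = 0.70631728
S_0' = S_0 - PV(D) = 27.6600 - 0.70631728 = 26.95368272
d1 = (ln(S_0'/K) + (r + sigma^2/2)*T) / (sigma*sqrt(T)) = 0.22662077
d2 = d1 - sigma*sqrt(T) = -0.10571941
exp(-rT) = 0.99501248
N(d1) = 0.58964068; N(d2) = 0.45790249
C = S_0' * N(d1) - K * exp(-rT) * N(d2) = 26.95368272 * 0.58964068 - 26.5500 * 0.99501248 * 0.45790249 = 3.7963

Answer: Price = 3.7963


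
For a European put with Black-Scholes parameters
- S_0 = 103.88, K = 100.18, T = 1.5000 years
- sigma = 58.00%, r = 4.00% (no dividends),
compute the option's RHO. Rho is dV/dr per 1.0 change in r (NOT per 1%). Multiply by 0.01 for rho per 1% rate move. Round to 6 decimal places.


Answer: Rho = -83.061717

Derivation:
d1 = 0.4906972971; d2 = -0.2196547283
phi(d1) = 0.3536914161; exp(-qT) = 1.0000000000; exp(-rT) = 0.9417645336
N(-d2) = 0.5869299674
Rho = -K*T*exp(-rT)*N(-d2) = -100.1800 * 1.5000 * 0.9417645336 * 0.5869299674 = -83.061717


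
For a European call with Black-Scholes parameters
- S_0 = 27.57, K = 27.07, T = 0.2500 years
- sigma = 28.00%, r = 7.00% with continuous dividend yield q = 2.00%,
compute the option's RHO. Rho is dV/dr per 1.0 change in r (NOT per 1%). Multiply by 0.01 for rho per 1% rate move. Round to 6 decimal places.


d1 = 0.2900151529; d2 = 0.1500151529
phi(d1) = 0.3825128897; exp(-qT) = 0.9950124792; exp(-rT) = 0.9826522357
N(d2) = 0.5596236699
Rho = K*T*exp(-rT)*N(d2) = 27.0700 * 0.2500 * 0.9826522357 * 0.5596236699 = 3.721553

Answer: Rho = 3.721553


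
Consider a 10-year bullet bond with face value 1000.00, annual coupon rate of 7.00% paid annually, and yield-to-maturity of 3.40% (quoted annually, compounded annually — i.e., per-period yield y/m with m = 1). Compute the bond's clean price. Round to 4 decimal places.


Answer: Price = 1300.9126

Derivation:
Coupon per period c = face * coupon_rate / m = 70.000000
Periods per year m = 1; per-period yield y/m = 0.034000
Number of cashflows N = 10
Cashflows (t years, CF_t, discount factor 1/(1+y/m)^(m*t), PV):
  t = 1.0000: CF_t = 70.000000, DF = 0.967118, PV = 67.698259
  t = 2.0000: CF_t = 70.000000, DF = 0.935317, PV = 65.472204
  t = 3.0000: CF_t = 70.000000, DF = 0.904562, PV = 63.319346
  t = 4.0000: CF_t = 70.000000, DF = 0.874818, PV = 61.237279
  t = 5.0000: CF_t = 70.000000, DF = 0.846052, PV = 59.223674
  t = 6.0000: CF_t = 70.000000, DF = 0.818233, PV = 57.276281
  t = 7.0000: CF_t = 70.000000, DF = 0.791327, PV = 55.392921
  t = 8.0000: CF_t = 70.000000, DF = 0.765307, PV = 53.571491
  t = 9.0000: CF_t = 70.000000, DF = 0.740142, PV = 51.809952
  t = 10.0000: CF_t = 1070.000000, DF = 0.715805, PV = 765.911147
Price P = sum_t PV_t = 1300.912554


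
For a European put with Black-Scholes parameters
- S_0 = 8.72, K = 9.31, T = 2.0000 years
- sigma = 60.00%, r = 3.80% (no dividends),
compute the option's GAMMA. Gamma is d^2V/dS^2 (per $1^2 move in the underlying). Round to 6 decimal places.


d1 = 0.4366739655; d2 = -0.4118541719
phi(d1) = 0.3626632326; exp(-qT) = 1.0000000000; exp(-rT) = 0.9268162066
Gamma = exp(-qT) * phi(d1) / (S * sigma * sqrt(T)) = 1.0000000000 * 0.3626632326 / (8.7200 * 0.6000 * 1.4142135624) = 0.049014

Answer: Gamma = 0.049014


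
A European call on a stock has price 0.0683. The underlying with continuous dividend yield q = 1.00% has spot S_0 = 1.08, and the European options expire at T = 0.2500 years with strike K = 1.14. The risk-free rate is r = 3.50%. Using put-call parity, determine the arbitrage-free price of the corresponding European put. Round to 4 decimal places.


Put-call parity: C - P = S_0 * exp(-qT) - K * exp(-rT).
S_0 * exp(-qT) = 1.0800 * 0.99750312 = 1.07730337
K * exp(-rT) = 1.1400 * 0.99128817 = 1.13006851
P = C - S*exp(-qT) + K*exp(-rT)
P = 0.0683 - 1.07730337 + 1.13006851 = 0.1211

Answer: Put price = 0.1211


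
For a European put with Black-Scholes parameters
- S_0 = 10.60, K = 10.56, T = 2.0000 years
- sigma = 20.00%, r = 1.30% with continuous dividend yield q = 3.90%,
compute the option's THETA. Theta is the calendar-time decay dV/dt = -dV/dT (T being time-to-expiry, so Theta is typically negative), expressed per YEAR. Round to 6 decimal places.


Answer: Theta = -0.388833

Derivation:
d1 = -0.0290595331; d2 = -0.3119022456
phi(d1) = 0.3987738713; exp(-qT) = 0.9249644265; exp(-rT) = 0.9743350896
Theta = -S*exp(-qT)*phi(d1)*sigma/(2*sqrt(T)) + r*K*exp(-rT)*N(-d2) - q*S*exp(-qT)*N(-d1)
N(-d1) = 0.5115914450; N(-d2) = 0.6224425921; sqrt(T) = 1.4142135624
Term 1 = -10.6000 * 0.9249644265 * 0.3987738713 * 0.2000 / (2 * 1.4142135624) = -0.2764665495
Term 2 = 0.0130 * 10.5600 * 0.9743350896 * 0.6224425921 = 0.0832558802
Term 3 = -0.0390 * 10.6000 * 0.9249644265 * 0.5115914450 = -0.1956224871
Theta = -0.2764665495 + (0.0832558802) + (-0.1956224871) = -0.388833


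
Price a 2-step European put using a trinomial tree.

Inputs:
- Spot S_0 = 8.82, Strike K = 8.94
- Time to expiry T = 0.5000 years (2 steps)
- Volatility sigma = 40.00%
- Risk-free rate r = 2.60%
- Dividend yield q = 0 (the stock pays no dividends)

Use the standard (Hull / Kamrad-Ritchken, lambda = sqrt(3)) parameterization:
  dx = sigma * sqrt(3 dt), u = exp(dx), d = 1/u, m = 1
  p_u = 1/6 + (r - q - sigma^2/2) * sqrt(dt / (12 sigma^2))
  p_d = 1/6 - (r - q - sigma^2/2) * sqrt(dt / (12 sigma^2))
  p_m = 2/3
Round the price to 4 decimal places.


dt = T/N = 0.250000; dx = sigma*sqrt(3*dt) = 0.346410
u = exp(dx) = 1.413982; d = 1/u = 0.707222
p_u = 0.147181, p_m = 0.666667, p_d = 0.186152
Discount per step: exp(-r*dt) = 0.993521
Stock lattice S(k, j) with j the centered position index:
  k=0: S(0,+0) = 8.8200
  k=1: S(1,-1) = 6.2377; S(1,+0) = 8.8200; S(1,+1) = 12.4713
  k=2: S(2,-2) = 4.4114; S(2,-1) = 6.2377; S(2,+0) = 8.8200; S(2,+1) = 12.4713; S(2,+2) = 17.6342
Terminal payoffs V(N, j) = max(K - S_T, 0):
  V(2,-2) = 4.528558; V(2,-1) = 2.702299; V(2,+0) = 0.120000; V(2,+1) = 0.000000; V(2,+2) = 0.000000
Backward induction: V(k, j) = exp(-r*dt) * [p_u * V(k+1, j+1) + p_m * V(k+1, j) + p_d * V(k+1, j-1)]
  V(1,-1) = exp(-r*dt) * [p_u*0.120000 + p_m*2.702299 + p_d*4.528558] = 2.644947
  V(1,+0) = exp(-r*dt) * [p_u*0.000000 + p_m*0.120000 + p_d*2.702299] = 0.579262
  V(1,+1) = exp(-r*dt) * [p_u*0.000000 + p_m*0.000000 + p_d*0.120000] = 0.022194
  V(0,+0) = exp(-r*dt) * [p_u*0.022194 + p_m*0.579262 + p_d*2.644947] = 0.876091

Answer: Price = V(0,0) = 0.8761


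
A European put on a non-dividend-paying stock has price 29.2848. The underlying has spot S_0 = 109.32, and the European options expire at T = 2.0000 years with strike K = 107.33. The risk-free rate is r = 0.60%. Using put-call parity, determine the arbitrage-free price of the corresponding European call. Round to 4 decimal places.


Put-call parity: C - P = S_0 * exp(-qT) - K * exp(-rT).
S_0 * exp(-qT) = 109.3200 * 1.00000000 = 109.32000000
K * exp(-rT) = 107.3300 * 0.98807171 = 106.04973694
C = P + S*exp(-qT) - K*exp(-rT)
C = 29.2848 + 109.32000000 - 106.04973694 = 32.5551

Answer: Call price = 32.5551


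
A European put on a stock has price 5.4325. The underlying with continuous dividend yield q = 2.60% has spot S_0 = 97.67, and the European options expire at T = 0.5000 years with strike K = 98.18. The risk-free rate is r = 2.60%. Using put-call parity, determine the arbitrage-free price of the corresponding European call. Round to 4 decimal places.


Answer: Call price = 4.9291

Derivation:
Put-call parity: C - P = S_0 * exp(-qT) - K * exp(-rT).
S_0 * exp(-qT) = 97.6700 * 0.98708414 = 96.40850747
K * exp(-rT) = 98.1800 * 0.98708414 = 96.91192038
C = P + S*exp(-qT) - K*exp(-rT)
C = 5.4325 + 96.40850747 - 96.91192038 = 4.9291


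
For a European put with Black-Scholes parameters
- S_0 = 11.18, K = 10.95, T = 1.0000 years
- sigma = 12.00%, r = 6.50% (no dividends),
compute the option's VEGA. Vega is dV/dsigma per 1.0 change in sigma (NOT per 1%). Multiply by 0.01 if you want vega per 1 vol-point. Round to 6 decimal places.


Answer: Vega = 3.303423

Derivation:
d1 = 0.7748917622; d2 = 0.6548917622
phi(d1) = 0.2954761504; exp(-qT) = 1.0000000000; exp(-rT) = 0.9370674634
Vega = S * exp(-qT) * phi(d1) * sqrt(T) = 11.1800 * 1.0000000000 * 0.2954761504 * 1.0000000000 = 3.303423


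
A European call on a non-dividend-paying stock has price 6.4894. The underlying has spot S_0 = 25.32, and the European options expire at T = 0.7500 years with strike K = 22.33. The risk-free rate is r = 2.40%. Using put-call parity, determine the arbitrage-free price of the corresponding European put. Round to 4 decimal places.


Answer: Put price = 3.1011

Derivation:
Put-call parity: C - P = S_0 * exp(-qT) - K * exp(-rT).
S_0 * exp(-qT) = 25.3200 * 1.00000000 = 25.32000000
K * exp(-rT) = 22.3300 * 0.98216103 = 21.93165585
P = C - S*exp(-qT) + K*exp(-rT)
P = 6.4894 - 25.32000000 + 21.93165585 = 3.1011


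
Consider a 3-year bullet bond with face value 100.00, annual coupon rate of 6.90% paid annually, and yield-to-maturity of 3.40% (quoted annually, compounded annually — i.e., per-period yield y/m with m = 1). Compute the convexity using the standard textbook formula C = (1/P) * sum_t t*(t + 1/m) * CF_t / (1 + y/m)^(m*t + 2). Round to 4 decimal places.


Answer: Convexity = 10.3257

Derivation:
Coupon per period c = face * coupon_rate / m = 6.900000
Periods per year m = 1; per-period yield y/m = 0.034000
Number of cashflows N = 3
Cashflows (t years, CF_t, discount factor 1/(1+y/m)^(m*t), PV):
  t = 1.0000: CF_t = 6.900000, DF = 0.967118, PV = 6.673114
  t = 2.0000: CF_t = 6.900000, DF = 0.935317, PV = 6.453689
  t = 3.0000: CF_t = 106.900000, DF = 0.904562, PV = 96.697688
Price P = sum_t PV_t = 109.824490
Convexity numerator sum_t t*(t + 1/m) * CF_t / (1+y/m)^(m*t + 2):
  t = 1.0000: term = 12.482957
  t = 2.0000: term = 36.217476
  t = 3.0000: term = 1085.316130
Convexity = (1/P) * sum = 1134.016563 / 109.824490 = 10.325717


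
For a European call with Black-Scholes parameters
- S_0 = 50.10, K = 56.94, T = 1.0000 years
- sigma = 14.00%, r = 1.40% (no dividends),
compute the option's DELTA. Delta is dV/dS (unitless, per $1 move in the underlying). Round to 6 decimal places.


Answer: Delta = 0.228401

Derivation:
d1 = -0.7441219554; d2 = -0.8841219554
phi(d1) = 0.3024627119; exp(-qT) = 1.0000000000; exp(-rT) = 0.9860975443
N(d1) = 0.2284013489
Delta = exp(-qT) * N(d1) = 1.0000000000 * 0.2284013489 = 0.228401


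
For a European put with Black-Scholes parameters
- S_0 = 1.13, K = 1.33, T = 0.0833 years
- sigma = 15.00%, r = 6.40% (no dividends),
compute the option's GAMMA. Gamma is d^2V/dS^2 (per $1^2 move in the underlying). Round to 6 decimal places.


Answer: Gamma = 0.011662

Derivation:
d1 = -3.6193934226; d2 = -3.6626860316
phi(d1) = 0.0005705311; exp(-qT) = 1.0000000000; exp(-rT) = 0.9946829856
Gamma = exp(-qT) * phi(d1) / (S * sigma * sqrt(T)) = 1.0000000000 * 0.0005705311 / (1.1300 * 0.1500 * 0.2886173938) = 0.011662


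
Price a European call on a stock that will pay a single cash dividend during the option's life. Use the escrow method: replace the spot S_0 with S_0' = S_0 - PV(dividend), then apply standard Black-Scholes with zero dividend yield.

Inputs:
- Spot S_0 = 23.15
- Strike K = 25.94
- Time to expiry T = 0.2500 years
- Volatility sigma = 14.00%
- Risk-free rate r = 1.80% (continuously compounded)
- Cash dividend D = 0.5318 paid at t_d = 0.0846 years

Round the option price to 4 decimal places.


PV(D) = D * exp(-r * t_d) = 0.5318 * 0.99847836 = 0.53099079
S_0' = S_0 - PV(D) = 23.1500 - 0.53099079 = 22.61900921
d1 = (ln(S_0'/K) + (r + sigma^2/2)*T) / (sigma*sqrt(T)) = -1.85779301
d2 = d1 - sigma*sqrt(T) = -1.92779301
exp(-rT) = 0.99551011
N(d1) = 0.03159921; N(d2) = 0.02694044
C = S_0' * N(d1) - K * exp(-rT) * N(d2) = 22.61900921 * 0.03159921 - 25.9400 * 0.99551011 * 0.02694044 = 0.0190

Answer: Price = 0.0190


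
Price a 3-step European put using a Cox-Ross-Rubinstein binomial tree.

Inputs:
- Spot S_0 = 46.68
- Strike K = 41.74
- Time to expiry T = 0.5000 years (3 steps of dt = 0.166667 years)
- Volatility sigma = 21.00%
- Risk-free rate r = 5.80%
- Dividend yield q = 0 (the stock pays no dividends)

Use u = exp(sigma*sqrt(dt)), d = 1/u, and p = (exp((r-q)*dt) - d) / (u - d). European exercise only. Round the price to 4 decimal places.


Answer: Price = V(0,0) = 0.5509

Derivation:
dt = T/N = 0.166667
u = exp(sigma*sqrt(dt)) = 1.089514; d = 1/u = 0.917840
p = (exp((r-q)*dt) - d) / (u - d) = 0.535161
Discount per step: exp(-r*dt) = 0.990380
Stock lattice S(k, i) with i counting down-moves:
  k=0: S(0,0) = 46.6800
  k=1: S(1,0) = 50.8585; S(1,1) = 42.8448
  k=2: S(2,0) = 55.4111; S(2,1) = 46.6800; S(2,2) = 39.3246
  k=3: S(3,0) = 60.3712; S(3,1) = 50.8585; S(3,2) = 42.8448; S(3,3) = 36.0937
Terminal payoffs V(N, i) = max(K - S_T, 0):
  V(3,0) = 0.000000; V(3,1) = 0.000000; V(3,2) = 0.000000; V(3,3) = 5.646262
Backward induction: V(k, i) = exp(-r*dt) * [p * V(k+1, i) + (1-p) * V(k+1, i+1)].
  V(2,0) = exp(-r*dt) * [p*0.000000 + (1-p)*0.000000] = 0.000000
  V(2,1) = exp(-r*dt) * [p*0.000000 + (1-p)*0.000000] = 0.000000
  V(2,2) = exp(-r*dt) * [p*0.000000 + (1-p)*5.646262] = 2.599352
  V(1,0) = exp(-r*dt) * [p*0.000000 + (1-p)*0.000000] = 0.000000
  V(1,1) = exp(-r*dt) * [p*0.000000 + (1-p)*2.599352] = 1.196656
  V(0,0) = exp(-r*dt) * [p*0.000000 + (1-p)*1.196656] = 0.550901


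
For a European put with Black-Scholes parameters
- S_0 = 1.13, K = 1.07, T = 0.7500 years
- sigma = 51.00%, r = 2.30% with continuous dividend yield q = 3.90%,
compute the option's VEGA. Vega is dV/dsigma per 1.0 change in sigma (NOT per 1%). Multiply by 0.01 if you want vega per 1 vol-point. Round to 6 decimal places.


d1 = 0.3171950702; d2 = -0.1244778858
phi(d1) = 0.3793693958; exp(-qT) = 0.9711736407; exp(-rT) = 0.9828979294
Vega = S * exp(-qT) * phi(d1) * sqrt(T) = 1.1300 * 0.9711736407 * 0.3793693958 * 0.8660254038 = 0.360552

Answer: Vega = 0.360552


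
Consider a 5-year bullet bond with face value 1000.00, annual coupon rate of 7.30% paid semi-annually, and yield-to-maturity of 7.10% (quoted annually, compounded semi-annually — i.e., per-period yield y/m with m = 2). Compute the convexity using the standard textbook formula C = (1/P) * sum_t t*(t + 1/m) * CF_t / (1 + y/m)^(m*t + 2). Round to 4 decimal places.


Coupon per period c = face * coupon_rate / m = 36.500000
Periods per year m = 2; per-period yield y/m = 0.035500
Number of cashflows N = 10
Cashflows (t years, CF_t, discount factor 1/(1+y/m)^(m*t), PV):
  t = 0.5000: CF_t = 36.500000, DF = 0.965717, PV = 35.248672
  t = 1.0000: CF_t = 36.500000, DF = 0.932609, PV = 34.040243
  t = 1.5000: CF_t = 36.500000, DF = 0.900637, PV = 32.873243
  t = 2.0000: CF_t = 36.500000, DF = 0.869760, PV = 31.746251
  t = 2.5000: CF_t = 36.500000, DF = 0.839942, PV = 30.657896
  t = 3.0000: CF_t = 36.500000, DF = 0.811147, PV = 29.606853
  t = 3.5000: CF_t = 36.500000, DF = 0.783338, PV = 28.591842
  t = 4.0000: CF_t = 36.500000, DF = 0.756483, PV = 27.611630
  t = 4.5000: CF_t = 36.500000, DF = 0.730549, PV = 26.665021
  t = 5.0000: CF_t = 1036.500000, DF = 0.705503, PV = 731.254033
Price P = sum_t PV_t = 1008.295685
Convexity numerator sum_t t*(t + 1/m) * CF_t / (1+y/m)^(m*t + 2):
  t = 0.5000: term = 16.436622
  t = 1.0000: term = 47.619377
  t = 1.5000: term = 91.973688
  t = 2.0000: term = 148.034264
  t = 2.5000: term = 214.438818
  t = 3.0000: term = 289.922111
  t = 3.5000: term = 373.310299
  t = 4.0000: term = 463.515581
  t = 4.5000: term = 559.531121
  t = 5.0000: term = 18754.295797
Convexity = (1/P) * sum = 20959.077677 / 1008.295685 = 20.786638

Answer: Convexity = 20.7866


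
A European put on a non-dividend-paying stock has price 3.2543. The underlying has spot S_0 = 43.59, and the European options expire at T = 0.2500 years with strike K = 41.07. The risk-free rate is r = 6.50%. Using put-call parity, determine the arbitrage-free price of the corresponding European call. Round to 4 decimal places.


Put-call parity: C - P = S_0 * exp(-qT) - K * exp(-rT).
S_0 * exp(-qT) = 43.5900 * 1.00000000 = 43.59000000
K * exp(-rT) = 41.0700 * 0.98388132 = 40.40800577
C = P + S*exp(-qT) - K*exp(-rT)
C = 3.2543 + 43.59000000 - 40.40800577 = 6.4363

Answer: Call price = 6.4363


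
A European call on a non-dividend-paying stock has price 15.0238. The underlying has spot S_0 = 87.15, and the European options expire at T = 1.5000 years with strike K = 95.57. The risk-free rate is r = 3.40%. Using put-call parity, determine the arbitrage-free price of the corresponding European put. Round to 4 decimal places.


Answer: Put price = 18.6919

Derivation:
Put-call parity: C - P = S_0 * exp(-qT) - K * exp(-rT).
S_0 * exp(-qT) = 87.1500 * 1.00000000 = 87.15000000
K * exp(-rT) = 95.5700 * 0.95027867 = 90.81813254
P = C - S*exp(-qT) + K*exp(-rT)
P = 15.0238 - 87.15000000 + 90.81813254 = 18.6919


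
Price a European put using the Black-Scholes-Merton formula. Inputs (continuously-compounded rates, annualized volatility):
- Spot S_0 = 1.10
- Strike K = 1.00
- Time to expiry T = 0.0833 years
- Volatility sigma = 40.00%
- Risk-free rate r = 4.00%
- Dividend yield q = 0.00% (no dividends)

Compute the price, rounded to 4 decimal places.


Answer: Price = 0.0132

Derivation:
d1 = (ln(S/K) + (r - q + 0.5*sigma^2) * T) / (sigma * sqrt(T)) = 0.91216072
d2 = d1 - sigma * sqrt(T) = 0.79671376
exp(-rT) = 0.99667354; exp(-qT) = 1.00000000
P = K * exp(-rT) * N(-d2) - S_0 * exp(-qT) * N(-d1)
N(-d1) = 0.18084206; N(-d2) = 0.21280864
P = 1.0000 * 0.99667354 * 0.21280864 - 1.1000 * 1.00000000 * 0.18084206 = 0.0132


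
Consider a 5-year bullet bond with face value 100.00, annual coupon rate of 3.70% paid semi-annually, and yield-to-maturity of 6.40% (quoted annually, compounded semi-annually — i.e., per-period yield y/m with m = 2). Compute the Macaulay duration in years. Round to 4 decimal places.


Answer: Macaulay duration = 4.5804 years

Derivation:
Coupon per period c = face * coupon_rate / m = 1.850000
Periods per year m = 2; per-period yield y/m = 0.032000
Number of cashflows N = 10
Cashflows (t years, CF_t, discount factor 1/(1+y/m)^(m*t), PV):
  t = 0.5000: CF_t = 1.850000, DF = 0.968992, PV = 1.792636
  t = 1.0000: CF_t = 1.850000, DF = 0.938946, PV = 1.737050
  t = 1.5000: CF_t = 1.850000, DF = 0.909831, PV = 1.683188
  t = 2.0000: CF_t = 1.850000, DF = 0.881620, PV = 1.630996
  t = 2.5000: CF_t = 1.850000, DF = 0.854283, PV = 1.580423
  t = 3.0000: CF_t = 1.850000, DF = 0.827793, PV = 1.531417
  t = 3.5000: CF_t = 1.850000, DF = 0.802125, PV = 1.483931
  t = 4.0000: CF_t = 1.850000, DF = 0.777253, PV = 1.437918
  t = 4.5000: CF_t = 1.850000, DF = 0.753152, PV = 1.393331
  t = 5.0000: CF_t = 101.850000, DF = 0.729799, PV = 74.329988
Price P = sum_t PV_t = 88.600879
Macaulay numerator sum_t t * PV_t:
  t * PV_t at t = 0.5000: 0.896318
  t * PV_t at t = 1.0000: 1.737050
  t * PV_t at t = 1.5000: 2.524782
  t * PV_t at t = 2.0000: 3.261992
  t * PV_t at t = 2.5000: 3.951057
  t * PV_t at t = 3.0000: 4.594252
  t * PV_t at t = 3.5000: 5.193760
  t * PV_t at t = 4.0000: 5.751672
  t * PV_t at t = 4.5000: 6.269992
  t * PV_t at t = 5.0000: 371.649938
Macaulay duration D = (sum_t t * PV_t) / P = 405.830813 / 88.600879 = 4.580438


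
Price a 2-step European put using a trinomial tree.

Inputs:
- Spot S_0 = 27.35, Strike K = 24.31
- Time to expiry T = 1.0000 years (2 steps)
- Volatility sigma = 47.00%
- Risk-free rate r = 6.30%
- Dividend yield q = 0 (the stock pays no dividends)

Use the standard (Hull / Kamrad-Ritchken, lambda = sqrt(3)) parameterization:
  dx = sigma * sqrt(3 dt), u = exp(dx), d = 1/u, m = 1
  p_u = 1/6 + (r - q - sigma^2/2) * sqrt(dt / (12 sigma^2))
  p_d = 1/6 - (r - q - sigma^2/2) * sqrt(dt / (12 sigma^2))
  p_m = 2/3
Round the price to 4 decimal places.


Answer: Price = V(0,0) = 2.6093

Derivation:
dt = T/N = 0.500000; dx = sigma*sqrt(3*dt) = 0.575630
u = exp(dx) = 1.778251; d = 1/u = 0.562350
p_u = 0.146059, p_m = 0.666667, p_d = 0.187275
Discount per step: exp(-r*dt) = 0.968991
Stock lattice S(k, j) with j the centered position index:
  k=0: S(0,+0) = 27.3500
  k=1: S(1,-1) = 15.3803; S(1,+0) = 27.3500; S(1,+1) = 48.6352
  k=2: S(2,-2) = 8.6491; S(2,-1) = 15.3803; S(2,+0) = 27.3500; S(2,+1) = 48.6352; S(2,+2) = 86.4855
Terminal payoffs V(N, j) = max(K - S_T, 0):
  V(2,-2) = 15.660891; V(2,-1) = 8.929716; V(2,+0) = 0.000000; V(2,+1) = 0.000000; V(2,+2) = 0.000000
Backward induction: V(k, j) = exp(-r*dt) * [p_u * V(k+1, j+1) + p_m * V(k+1, j) + p_d * V(k+1, j-1)]
  V(1,-1) = exp(-r*dt) * [p_u*0.000000 + p_m*8.929716 + p_d*15.660891] = 8.610482
  V(1,+0) = exp(-r*dt) * [p_u*0.000000 + p_m*0.000000 + p_d*8.929716] = 1.620452
  V(1,+1) = exp(-r*dt) * [p_u*0.000000 + p_m*0.000000 + p_d*0.000000] = 0.000000
  V(0,+0) = exp(-r*dt) * [p_u*0.000000 + p_m*1.620452 + p_d*8.610482] = 2.609323


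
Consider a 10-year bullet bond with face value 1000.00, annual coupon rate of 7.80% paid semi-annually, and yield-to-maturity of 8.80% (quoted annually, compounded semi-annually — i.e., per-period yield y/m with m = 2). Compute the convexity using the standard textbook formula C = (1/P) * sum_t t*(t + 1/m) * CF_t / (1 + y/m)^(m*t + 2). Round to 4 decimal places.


Answer: Convexity = 59.1133

Derivation:
Coupon per period c = face * coupon_rate / m = 39.000000
Periods per year m = 2; per-period yield y/m = 0.044000
Number of cashflows N = 20
Cashflows (t years, CF_t, discount factor 1/(1+y/m)^(m*t), PV):
  t = 0.5000: CF_t = 39.000000, DF = 0.957854, PV = 37.356322
  t = 1.0000: CF_t = 39.000000, DF = 0.917485, PV = 35.781917
  t = 1.5000: CF_t = 39.000000, DF = 0.878817, PV = 34.273867
  t = 2.0000: CF_t = 39.000000, DF = 0.841779, PV = 32.829375
  t = 2.5000: CF_t = 39.000000, DF = 0.806302, PV = 31.445761
  t = 3.0000: CF_t = 39.000000, DF = 0.772320, PV = 30.120461
  t = 3.5000: CF_t = 39.000000, DF = 0.739770, PV = 28.851016
  t = 4.0000: CF_t = 39.000000, DF = 0.708592, PV = 27.635073
  t = 4.5000: CF_t = 39.000000, DF = 0.678728, PV = 26.470377
  t = 5.0000: CF_t = 39.000000, DF = 0.650122, PV = 25.354767
  t = 5.5000: CF_t = 39.000000, DF = 0.622722, PV = 24.286175
  t = 6.0000: CF_t = 39.000000, DF = 0.596477, PV = 23.262620
  t = 6.5000: CF_t = 39.000000, DF = 0.571339, PV = 22.282203
  t = 7.0000: CF_t = 39.000000, DF = 0.547259, PV = 21.343106
  t = 7.5000: CF_t = 39.000000, DF = 0.524195, PV = 20.443588
  t = 8.0000: CF_t = 39.000000, DF = 0.502102, PV = 19.581981
  t = 8.5000: CF_t = 39.000000, DF = 0.480941, PV = 18.756687
  t = 9.0000: CF_t = 39.000000, DF = 0.460671, PV = 17.966175
  t = 9.5000: CF_t = 39.000000, DF = 0.441256, PV = 17.208980
  t = 10.0000: CF_t = 1039.000000, DF = 0.422659, PV = 439.142605
Price P = sum_t PV_t = 934.393058
Convexity numerator sum_t t*(t + 1/m) * CF_t / (1+y/m)^(m*t + 2):
  t = 0.5000: term = 17.136934
  t = 1.0000: term = 49.244062
  t = 1.5000: term = 94.337284
  t = 2.0000: term = 150.602305
  t = 2.5000: term = 216.382622
  t = 3.0000: term = 290.168268
  t = 3.5000: term = 370.585271
  t = 4.0000: term = 456.385802
  t = 4.5000: term = 546.438940
  t = 5.0000: term = 639.722045
  t = 5.5000: term = 735.312695
  t = 6.0000: term = 832.381142
  t = 6.5000: term = 930.183269
  t = 7.0000: term = 1028.054011
  t = 7.5000: term = 1125.401216
  t = 8.0000: term = 1221.699915
  t = 8.5000: term = 1316.486978
  t = 9.0000: term = 1409.356129
  t = 9.5000: term = 1499.953309
  t = 10.0000: term = 42305.212023
Convexity = (1/P) * sum = 55235.044221 / 934.393058 = 59.113286
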